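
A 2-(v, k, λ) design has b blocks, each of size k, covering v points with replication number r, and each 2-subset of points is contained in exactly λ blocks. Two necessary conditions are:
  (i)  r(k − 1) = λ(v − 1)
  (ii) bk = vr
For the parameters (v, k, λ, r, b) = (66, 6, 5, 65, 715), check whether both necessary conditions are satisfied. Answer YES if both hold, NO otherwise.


Condition (i): r(k − 1) = 65·5 = 325; λ(v − 1) = 5·65 = 325. Match? YES.
Condition (ii): bk = 715·6 = 4290; vr = 66·65 = 4290. Match? YES.
Both conditions hold? YES.

YES


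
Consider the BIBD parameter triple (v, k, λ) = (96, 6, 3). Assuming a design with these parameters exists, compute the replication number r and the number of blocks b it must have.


Any 2-(v, k, λ) BIBD satisfies two necessary conditions:
  (i)  Each point sits in r blocks, and counting incidences through any fixed point gives r(k − 1) = λ(v − 1), so r = λ(v − 1)/(k − 1).
  (ii) Total incidences bk = vr, so b = vr/k.
Step 1: r = λ(v − 1)/(k − 1) = 3·(96 − 1)/(6 − 1) = 3·95/5 = 285/5 = 57.
Step 2: b = vr/k = 96·57/6 = 5472/6 = 912.
Check integrality: r = 57 ∈ Z ✓, b = 912 ∈ Z ✓.
(These identities are necessary conditions: they determine r and b for any design with these parameters, but do not by themselves prove that one exists.)

r = 57, b = 912.


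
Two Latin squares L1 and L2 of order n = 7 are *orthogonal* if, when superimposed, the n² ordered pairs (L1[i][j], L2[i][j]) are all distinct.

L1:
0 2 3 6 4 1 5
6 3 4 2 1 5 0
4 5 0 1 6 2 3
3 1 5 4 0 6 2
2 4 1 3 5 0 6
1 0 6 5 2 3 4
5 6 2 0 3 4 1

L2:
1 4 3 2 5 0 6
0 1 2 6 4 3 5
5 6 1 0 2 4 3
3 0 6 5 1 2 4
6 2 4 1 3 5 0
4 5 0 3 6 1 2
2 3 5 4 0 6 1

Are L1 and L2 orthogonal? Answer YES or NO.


Form the n² = 49 superimposed pairs (L1[i][j], L2[i][j]), row by row (rows and columns indexed from 0):
row 0: (0,1) (2,4) (3,3) (6,2) (4,5) (1,0) (5,6)
row 1: (6,0) (3,1) (4,2) (2,6) (1,4) (5,3) (0,5)
row 2: (4,5) (5,6) (0,1) (1,0) (6,2) (2,4) (3,3)
row 3: (3,3) (1,0) (5,6) (4,5) (0,1) (6,2) (2,4)
row 4: (2,6) (4,2) (1,4) (3,1) (5,3) (0,5) (6,0)
row 5: (1,4) (0,5) (6,0) (5,3) (2,6) (3,1) (4,2)
row 6: (5,2) (6,3) (2,5) (0,4) (3,0) (4,6) (1,1)
Orthogonality requires all 49 pairs distinct.
But the pair (4,5) repeats: cell (0,4) has L1 = 4, L2 = 5, and cell (2,0) has L1 = 4, L2 = 5.
A repeated pair means some other pair never occurs (only 21 distinct pairs out of 49), so the squares are not orthogonal.
Conclusion: NO.

NO


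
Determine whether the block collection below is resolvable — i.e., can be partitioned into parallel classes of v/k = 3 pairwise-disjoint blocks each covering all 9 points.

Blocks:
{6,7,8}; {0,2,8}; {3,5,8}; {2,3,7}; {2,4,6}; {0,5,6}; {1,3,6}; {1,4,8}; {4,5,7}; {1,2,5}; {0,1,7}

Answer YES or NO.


v = 9, block size k = 3, number of blocks = 11.
For resolvability, blocks must partition into parallel classes of size v/k = 3.
Total blocks must therefore be a multiple of 3: 11 = 3·3 + 2 ⇒ not divisible ✗.
Resolvable? NO.

NO


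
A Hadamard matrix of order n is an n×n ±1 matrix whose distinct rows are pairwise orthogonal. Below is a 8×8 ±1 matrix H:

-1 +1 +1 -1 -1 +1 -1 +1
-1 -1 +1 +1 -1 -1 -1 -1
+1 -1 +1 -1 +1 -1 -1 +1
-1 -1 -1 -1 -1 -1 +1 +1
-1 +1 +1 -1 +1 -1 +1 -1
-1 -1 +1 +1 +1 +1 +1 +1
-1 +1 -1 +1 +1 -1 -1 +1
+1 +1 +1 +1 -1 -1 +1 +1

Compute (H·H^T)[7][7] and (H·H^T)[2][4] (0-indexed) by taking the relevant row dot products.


Row 2 of H: [1, -1, 1, -1, 1, -1, -1, 1].
Row 4 of H: [-1, 1, 1, -1, 1, -1, 1, -1].
Row 7 of H: [1, 1, 1, 1, -1, -1, 1, 1].
(H·H^T)[7][7] = Σ_j H[7][j]·H[7][j] = (1)² + (1)² + (1)² + (1)² + (-1)² + (-1)² + (1)² + (1)² = 1 + 1 + 1 + 1 + 1 + 1 + 1 + 1 = 8.
(H·H^T)[2][4] = Σ_j H[2][j]·H[4][j] = (1)·(-1) + (-1)·(1) + (1)·(1) + (-1)·(-1) + (1)·(1) + (-1)·(-1) + (-1)·(1) + (1)·(-1) = -1 + -1 + 1 + 1 + 1 + 1 + -1 + -1 = 0.
So rows 2 and 4 are orthogonal; the diagonal entry equals n = 8.

(7,7) entry = 8; (2,4) entry = 0.


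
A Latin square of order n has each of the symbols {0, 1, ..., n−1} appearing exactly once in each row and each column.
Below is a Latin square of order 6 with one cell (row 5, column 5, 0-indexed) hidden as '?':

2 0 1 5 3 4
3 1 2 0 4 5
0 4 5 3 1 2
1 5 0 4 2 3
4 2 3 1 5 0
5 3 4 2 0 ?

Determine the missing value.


Row 5 contains symbols [0, 2, 3, 4, 5] — missing [1].
Column 5 contains symbols [0, 2, 3, 4, 5] — missing [1].
The missing symbol must appear in both missing sets; intersection = [1].
Therefore the hidden value is 1.

Missing value = 1.


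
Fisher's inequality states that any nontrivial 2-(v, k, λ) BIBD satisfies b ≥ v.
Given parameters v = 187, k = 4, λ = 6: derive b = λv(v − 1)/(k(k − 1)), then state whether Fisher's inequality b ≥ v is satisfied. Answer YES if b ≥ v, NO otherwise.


b = λv(v − 1)/(k(k − 1)) = 6·187·186/(4·3) = 208692/12 = 17391.
Compare with v = 187: b ≥ v, so Fisher's inequality holds.

YES


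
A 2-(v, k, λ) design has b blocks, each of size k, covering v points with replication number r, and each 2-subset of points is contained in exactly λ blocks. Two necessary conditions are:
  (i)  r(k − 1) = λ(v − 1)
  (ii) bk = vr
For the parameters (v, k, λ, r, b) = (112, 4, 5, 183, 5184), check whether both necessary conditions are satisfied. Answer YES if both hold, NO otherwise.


Condition (i): r(k − 1) = 183·3 = 549; λ(v − 1) = 5·111 = 555. Match? NO.
Condition (ii): bk = 5184·4 = 20736; vr = 112·183 = 20496. Match? NO.
Both conditions hold? NO.

NO


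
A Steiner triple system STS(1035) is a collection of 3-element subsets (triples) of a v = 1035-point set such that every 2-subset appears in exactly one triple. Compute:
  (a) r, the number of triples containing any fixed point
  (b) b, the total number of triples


An STS(v) is a 2-(v, 3, 1) BIBD: block size k = 3, λ = 1.
Replication: r(k − 1) = λ(v − 1) ⇒ r·2 = 1035 − 1 = 1034 ⇒ r = 517.
Block count: b = v(v − 1)/6 = 1035·1034/6 = 1070190/6 = 178365.

r = 517, b = 178365.


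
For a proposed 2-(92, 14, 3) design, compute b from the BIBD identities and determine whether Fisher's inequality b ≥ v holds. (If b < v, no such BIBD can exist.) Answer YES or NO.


r = λ(v − 1)/(k − 1) = 3·91/13 = 21.
b = vr/k = 92·21/14 = 138.
Fisher's inequality: b ≥ v ⇔ 138 ≥ 92? YES.

YES


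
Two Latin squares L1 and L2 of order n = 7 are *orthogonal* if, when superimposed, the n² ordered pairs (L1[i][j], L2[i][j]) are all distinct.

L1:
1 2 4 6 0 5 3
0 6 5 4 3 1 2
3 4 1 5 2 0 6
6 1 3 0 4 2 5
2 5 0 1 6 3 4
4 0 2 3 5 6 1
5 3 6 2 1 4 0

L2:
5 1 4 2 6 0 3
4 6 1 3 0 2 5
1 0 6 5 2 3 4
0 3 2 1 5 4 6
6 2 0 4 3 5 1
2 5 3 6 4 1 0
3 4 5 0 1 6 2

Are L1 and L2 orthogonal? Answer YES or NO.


Form the n² = 49 superimposed pairs (L1[i][j], L2[i][j]), row by row (rows and columns indexed from 0):
row 0: (1,5) (2,1) (4,4) (6,2) (0,6) (5,0) (3,3)
row 1: (0,4) (6,6) (5,1) (4,3) (3,0) (1,2) (2,5)
row 2: (3,1) (4,0) (1,6) (5,5) (2,2) (0,3) (6,4)
row 3: (6,0) (1,3) (3,2) (0,1) (4,5) (2,4) (5,6)
row 4: (2,6) (5,2) (0,0) (1,4) (6,3) (3,5) (4,1)
row 5: (4,2) (0,5) (2,3) (3,6) (5,4) (6,1) (1,0)
row 6: (5,3) (3,4) (6,5) (2,0) (1,1) (4,6) (0,2)
Orthogonality requires all 49 pairs distinct.
Check by first coordinate: for each symbol s of L1, list the L2 entries in the n cells where L1 = s; they must all differ.
  L1 = 0: L2 entries (in reading order) 6, 4, 3, 1, 0, 5, 2 — all 7 distinct ✓
  L1 = 1: L2 entries (in reading order) 5, 2, 6, 3, 4, 0, 1 — all 7 distinct ✓
  L1 = 2: L2 entries (in reading order) 1, 5, 2, 4, 6, 3, 0 — all 7 distinct ✓
  L1 = 3: L2 entries (in reading order) 3, 0, 1, 2, 5, 6, 4 — all 7 distinct ✓
  L1 = 4: L2 entries (in reading order) 4, 3, 0, 5, 1, 2, 6 — all 7 distinct ✓
  L1 = 5: L2 entries (in reading order) 0, 1, 5, 6, 2, 4, 3 — all 7 distinct ✓
  L1 = 6: L2 entries (in reading order) 2, 6, 4, 0, 3, 1, 5 — all 7 distinct ✓
Every symbol of L1 meets every symbol of L2 exactly once, so all 49 pairs are distinct (49 of 49).
Conclusion: YES.

YES


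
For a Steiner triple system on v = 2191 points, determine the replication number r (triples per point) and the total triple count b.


An STS(v) is a 2-(v, 3, 1) BIBD: block size k = 3, λ = 1.
Replication: r(k − 1) = λ(v − 1) ⇒ r·2 = 2191 − 1 = 2190 ⇒ r = 1095.
Block count: bk = vr ⇒ b·3 = 2191·1095 = 2399145 ⇒ b = 799715.

r = 1095, b = 799715.


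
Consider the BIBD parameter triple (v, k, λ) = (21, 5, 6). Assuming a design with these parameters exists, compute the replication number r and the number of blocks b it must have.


Any 2-(v, k, λ) BIBD satisfies two necessary conditions:
  (i)  Each point sits in r blocks, and counting incidences through any fixed point gives r(k − 1) = λ(v − 1), so r = λ(v − 1)/(k − 1).
  (ii) Total incidences bk = vr, so b = vr/k.
Step 1: r = λ(v − 1)/(k − 1) = 6·(21 − 1)/(5 − 1) = 6·20/4 = 120/4 = 30.
Step 2: b = vr/k = 21·30/5 = 630/5 = 126.
Check integrality: r = 30 ∈ Z ✓, b = 126 ∈ Z ✓.
(These identities are necessary conditions: they determine r and b for any design with these parameters, but do not by themselves prove that one exists.)

r = 30, b = 126.


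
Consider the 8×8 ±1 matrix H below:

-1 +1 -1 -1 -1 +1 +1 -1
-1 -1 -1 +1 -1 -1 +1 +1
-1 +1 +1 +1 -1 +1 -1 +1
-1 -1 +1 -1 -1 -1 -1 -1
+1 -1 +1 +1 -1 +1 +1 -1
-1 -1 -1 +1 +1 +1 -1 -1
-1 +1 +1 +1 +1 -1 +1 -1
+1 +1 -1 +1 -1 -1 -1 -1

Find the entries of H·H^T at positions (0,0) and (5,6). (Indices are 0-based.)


Row 0 of H: [-1, 1, -1, -1, -1, 1, 1, -1].
Row 5 of H: [-1, -1, -1, 1, 1, 1, -1, -1].
Row 6 of H: [-1, 1, 1, 1, 1, -1, 1, -1].
(H·H^T)[0][0] = Σ_j H[0][j]·H[0][j] = (-1)² + (1)² + (-1)² + (-1)² + (-1)² + (1)² + (1)² + (-1)² = 1 + 1 + 1 + 1 + 1 + 1 + 1 + 1 = 8.
(H·H^T)[5][6] = Σ_j H[5][j]·H[6][j] = (-1)·(-1) + (-1)·(1) + (-1)·(1) + (1)·(1) + (1)·(1) + (1)·(-1) + (-1)·(1) + (-1)·(-1) = 1 + -1 + -1 + 1 + 1 + -1 + -1 + 1 = 0.
So rows 5 and 6 are orthogonal; the diagonal entry equals n = 8.

(0,0) entry = 8; (5,6) entry = 0.


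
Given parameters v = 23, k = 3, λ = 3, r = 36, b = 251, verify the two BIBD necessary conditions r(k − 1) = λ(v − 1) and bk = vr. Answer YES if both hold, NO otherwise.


Condition (i): r(k − 1) = 36·2 = 72; λ(v − 1) = 3·22 = 66. Match? NO.
Condition (ii): bk = 251·3 = 753; vr = 23·36 = 828. Match? NO.
Both conditions hold? NO.

NO


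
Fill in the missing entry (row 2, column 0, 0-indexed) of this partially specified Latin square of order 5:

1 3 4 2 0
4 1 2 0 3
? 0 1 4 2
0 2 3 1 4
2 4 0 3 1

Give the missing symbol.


Row 2 contains symbols [0, 1, 2, 4] — missing [3].
Column 0 contains symbols [0, 1, 2, 4] — missing [3].
The missing symbol must appear in both missing sets; intersection = [3].
Therefore the hidden value is 3.

Missing value = 3.


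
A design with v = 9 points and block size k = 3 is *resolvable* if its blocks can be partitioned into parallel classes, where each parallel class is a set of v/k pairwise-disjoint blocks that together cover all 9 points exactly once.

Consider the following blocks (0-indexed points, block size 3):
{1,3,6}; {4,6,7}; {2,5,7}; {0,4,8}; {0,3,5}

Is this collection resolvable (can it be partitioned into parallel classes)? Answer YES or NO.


v = 9, block size k = 3, number of blocks = 5.
For resolvability, blocks must partition into parallel classes of size v/k = 3.
Total blocks must therefore be a multiple of 3: 5 = 3·1 + 2 ⇒ not divisible ✗.
Resolvable? NO.

NO


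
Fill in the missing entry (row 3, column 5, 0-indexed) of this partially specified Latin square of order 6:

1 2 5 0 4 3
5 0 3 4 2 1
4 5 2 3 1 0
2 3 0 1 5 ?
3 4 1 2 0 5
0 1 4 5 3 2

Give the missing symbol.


Row 3 contains symbols [0, 1, 2, 3, 5] — missing [4].
Column 5 contains symbols [0, 1, 2, 3, 5] — missing [4].
The missing symbol must appear in both missing sets; intersection = [4].
Therefore the hidden value is 4.

Missing value = 4.


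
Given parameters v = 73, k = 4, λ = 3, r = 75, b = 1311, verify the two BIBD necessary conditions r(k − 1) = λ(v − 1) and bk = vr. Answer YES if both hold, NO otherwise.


Condition (i): r(k − 1) = 75·3 = 225; λ(v − 1) = 3·72 = 216. Match? NO.
Condition (ii): bk = 1311·4 = 5244; vr = 73·75 = 5475. Match? NO.
Both conditions hold? NO.

NO


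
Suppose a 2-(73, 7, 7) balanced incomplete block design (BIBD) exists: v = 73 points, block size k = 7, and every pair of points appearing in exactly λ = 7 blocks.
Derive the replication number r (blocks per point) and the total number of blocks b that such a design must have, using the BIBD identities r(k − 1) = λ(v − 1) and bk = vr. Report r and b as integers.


Any 2-(v, k, λ) BIBD satisfies two necessary conditions:
  (i)  Each point sits in r blocks, and counting incidences through any fixed point gives r(k − 1) = λ(v − 1), so r = λ(v − 1)/(k − 1).
  (ii) Total incidences bk = vr, so b = vr/k.
Step 1: r = λ(v − 1)/(k − 1) = 7·(73 − 1)/(7 − 1) = 7·72/6 = 504/6 = 84.
Step 2: b = vr/k = 73·84/7 = 6132/7 = 876.
Check integrality: r = 84 ∈ Z ✓, b = 876 ∈ Z ✓.
(These identities are necessary conditions: they determine r and b for any design with these parameters, but do not by themselves prove that one exists.)

r = 84, b = 876.


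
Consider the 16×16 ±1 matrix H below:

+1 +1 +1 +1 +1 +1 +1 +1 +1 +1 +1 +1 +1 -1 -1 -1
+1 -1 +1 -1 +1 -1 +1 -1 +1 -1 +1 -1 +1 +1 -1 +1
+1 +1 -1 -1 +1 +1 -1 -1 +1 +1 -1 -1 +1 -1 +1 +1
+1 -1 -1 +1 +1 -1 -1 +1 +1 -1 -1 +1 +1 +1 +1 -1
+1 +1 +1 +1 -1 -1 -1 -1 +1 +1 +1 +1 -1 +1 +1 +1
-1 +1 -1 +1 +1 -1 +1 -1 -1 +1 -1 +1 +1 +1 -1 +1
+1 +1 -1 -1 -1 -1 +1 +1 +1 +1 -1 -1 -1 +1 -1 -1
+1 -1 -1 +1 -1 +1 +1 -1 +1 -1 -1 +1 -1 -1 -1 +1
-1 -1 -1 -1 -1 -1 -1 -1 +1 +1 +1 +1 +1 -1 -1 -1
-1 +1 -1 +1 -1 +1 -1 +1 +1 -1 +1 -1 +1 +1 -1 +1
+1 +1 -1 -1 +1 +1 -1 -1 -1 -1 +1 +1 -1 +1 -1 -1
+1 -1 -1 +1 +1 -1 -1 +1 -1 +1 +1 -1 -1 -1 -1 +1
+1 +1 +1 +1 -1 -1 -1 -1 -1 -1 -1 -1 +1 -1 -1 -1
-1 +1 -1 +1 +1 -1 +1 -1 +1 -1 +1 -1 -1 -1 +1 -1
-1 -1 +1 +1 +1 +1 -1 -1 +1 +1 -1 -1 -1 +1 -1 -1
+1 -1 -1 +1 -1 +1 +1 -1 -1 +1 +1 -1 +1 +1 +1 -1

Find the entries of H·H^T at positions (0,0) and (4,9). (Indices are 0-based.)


Row 0 of H: [1, 1, 1, 1, 1, 1, 1, 1, 1, 1, 1, 1, 1, -1, -1, -1].
Row 4 of H: [1, 1, 1, 1, -1, -1, -1, -1, 1, 1, 1, 1, -1, 1, 1, 1].
Row 9 of H: [-1, 1, -1, 1, -1, 1, -1, 1, 1, -1, 1, -1, 1, 1, -1, 1].
(H·H^T)[0][0] = Σ_j H[0][j]·H[0][j] = (1)² + (1)² + (1)² + (1)² + (1)² + (1)² + (1)² + (1)² + (1)² + (1)² + (1)² + (1)² + (1)² + (-1)² + (-1)² + (-1)² = 1 + 1 + 1 + 1 + 1 + 1 + 1 + 1 + 1 + 1 + 1 + 1 + 1 + 1 + 1 + 1 = 16.
(H·H^T)[4][9] = Σ_j H[4][j]·H[9][j] = (1)·(-1) + (1)·(1) + (1)·(-1) + (1)·(1) + (-1)·(-1) + (-1)·(1) + (-1)·(-1) + (-1)·(1) + (1)·(1) + (1)·(-1) + (1)·(1) + (1)·(-1) + (-1)·(1) + (1)·(1) + (1)·(-1) + (1)·(1) = -1 + 1 + -1 + 1 + 1 + -1 + 1 + -1 + 1 + -1 + 1 + -1 + -1 + 1 + -1 + 1 = 0.
So rows 4 and 9 are orthogonal; the diagonal entry equals n = 16.

(0,0) entry = 16; (4,9) entry = 0.


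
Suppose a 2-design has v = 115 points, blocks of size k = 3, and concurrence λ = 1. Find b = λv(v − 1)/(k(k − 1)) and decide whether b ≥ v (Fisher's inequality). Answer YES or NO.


b = λv(v − 1)/(k(k − 1)) = 1·115·114/(3·2) = 13110/6 = 2185.
Compare with v = 115: b ≥ v, so Fisher's inequality holds.

YES


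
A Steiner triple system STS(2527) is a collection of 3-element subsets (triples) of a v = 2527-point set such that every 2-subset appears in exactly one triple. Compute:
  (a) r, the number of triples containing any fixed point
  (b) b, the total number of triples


An STS(v) is a 2-(v, 3, 1) BIBD: block size k = 3, λ = 1.
Replication: r(k − 1) = λ(v − 1) ⇒ r·2 = 2527 − 1 = 2526 ⇒ r = 1263.
Block count: b = v(v − 1)/6 = 2527·2526/6 = 6383202/6 = 1063867.
(Check via bk = vr: 1063867·3 = 3191601 = 2527·1263 = 3191601 ✓.)

r = 1263, b = 1063867.


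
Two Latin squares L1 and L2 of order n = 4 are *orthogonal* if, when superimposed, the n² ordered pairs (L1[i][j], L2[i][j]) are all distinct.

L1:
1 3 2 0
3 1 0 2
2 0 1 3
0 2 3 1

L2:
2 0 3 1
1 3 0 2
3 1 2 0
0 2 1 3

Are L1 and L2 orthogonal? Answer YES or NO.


Form the n² = 16 superimposed pairs (L1[i][j], L2[i][j]), row by row (rows and columns indexed from 0):
row 0: (1,2) (3,0) (2,3) (0,1)
row 1: (3,1) (1,3) (0,0) (2,2)
row 2: (2,3) (0,1) (1,2) (3,0)
row 3: (0,0) (2,2) (3,1) (1,3)
Orthogonality requires all 16 pairs distinct.
But the pair (2,3) repeats: cell (0,2) has L1 = 2, L2 = 3, and cell (2,0) has L1 = 2, L2 = 3.
A repeated pair means some other pair never occurs (only 8 distinct pairs out of 16), so the squares are not orthogonal.
Conclusion: NO.

NO


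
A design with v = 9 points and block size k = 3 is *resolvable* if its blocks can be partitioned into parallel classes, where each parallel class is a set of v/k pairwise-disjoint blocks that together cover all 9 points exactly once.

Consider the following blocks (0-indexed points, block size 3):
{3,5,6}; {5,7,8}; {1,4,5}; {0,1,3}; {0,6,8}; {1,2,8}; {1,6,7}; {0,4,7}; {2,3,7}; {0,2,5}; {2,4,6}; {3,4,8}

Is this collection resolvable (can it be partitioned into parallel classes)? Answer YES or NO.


v = 9, block size k = 3, number of blocks = 12.
For resolvability, blocks must partition into parallel classes of size v/k = 3.
Total blocks must therefore be a multiple of 3: 12 = 3·4 + 0 ⇒ divisible ✓.
Greedy packing gives 4 candidate class(es). Each should be a full parallel class (size 3, covers all 9 points).
  Class 1 (3 blocks): {3,5,6}; {1,2,8}; {0,4,7}. Points covered: [0, 1, 2, 3, 4, 5, 6, 7, 8].
  Class 2 (3 blocks): {5,7,8}; {0,1,3}; {2,4,6}. Points covered: [0, 1, 2, 3, 4, 5, 6, 7, 8].
  Class 3 (3 blocks): {1,4,5}; {0,6,8}; {2,3,7}. Points covered: [0, 1, 2, 3, 4, 5, 6, 7, 8].
  Class 4 (3 blocks): {1,6,7}; {0,2,5}; {3,4,8}. Points covered: [0, 1, 2, 3, 4, 5, 6, 7, 8].
All classes full (size 3)? YES. All classes cover every point? YES.
Resolvable? YES.

YES


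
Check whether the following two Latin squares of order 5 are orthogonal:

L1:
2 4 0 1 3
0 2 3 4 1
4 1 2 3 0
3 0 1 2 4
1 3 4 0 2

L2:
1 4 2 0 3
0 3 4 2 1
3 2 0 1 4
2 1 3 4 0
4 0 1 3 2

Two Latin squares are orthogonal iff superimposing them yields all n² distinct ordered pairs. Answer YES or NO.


Form the n² = 25 superimposed pairs (L1[i][j], L2[i][j]), row by row (rows and columns indexed from 0):
row 0: (2,1) (4,4) (0,2) (1,0) (3,3)
row 1: (0,0) (2,3) (3,4) (4,2) (1,1)
row 2: (4,3) (1,2) (2,0) (3,1) (0,4)
row 3: (3,2) (0,1) (1,3) (2,4) (4,0)
row 4: (1,4) (3,0) (4,1) (0,3) (2,2)
Orthogonality requires all 25 pairs distinct.
Check by first coordinate: for each symbol s of L1, list the L2 entries in the n cells where L1 = s; they must all differ.
  L1 = 0: L2 entries (in reading order) 2, 0, 4, 1, 3 — all 5 distinct ✓
  L1 = 1: L2 entries (in reading order) 0, 1, 2, 3, 4 — all 5 distinct ✓
  L1 = 2: L2 entries (in reading order) 1, 3, 0, 4, 2 — all 5 distinct ✓
  L1 = 3: L2 entries (in reading order) 3, 4, 1, 2, 0 — all 5 distinct ✓
  L1 = 4: L2 entries (in reading order) 4, 2, 3, 0, 1 — all 5 distinct ✓
Every symbol of L1 meets every symbol of L2 exactly once, so all 25 pairs are distinct (25 of 25).
Conclusion: YES.

YES


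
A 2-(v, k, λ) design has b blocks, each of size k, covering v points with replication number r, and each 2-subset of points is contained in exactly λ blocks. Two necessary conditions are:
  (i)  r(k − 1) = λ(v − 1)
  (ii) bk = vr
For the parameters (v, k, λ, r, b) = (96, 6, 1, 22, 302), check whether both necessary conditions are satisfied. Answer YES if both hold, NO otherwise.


Condition (i): r(k − 1) = 22·5 = 110; λ(v − 1) = 1·95 = 95. Match? NO.
Condition (ii): bk = 302·6 = 1812; vr = 96·22 = 2112. Match? NO.
Both conditions hold? NO.

NO


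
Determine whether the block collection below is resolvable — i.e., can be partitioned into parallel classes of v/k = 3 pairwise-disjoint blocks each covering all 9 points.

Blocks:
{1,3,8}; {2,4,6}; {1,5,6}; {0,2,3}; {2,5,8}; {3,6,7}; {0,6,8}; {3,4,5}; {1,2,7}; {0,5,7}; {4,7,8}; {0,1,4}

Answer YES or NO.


v = 9, block size k = 3, number of blocks = 12.
For resolvability, blocks must partition into parallel classes of size v/k = 3.
Total blocks must therefore be a multiple of 3: 12 = 3·4 + 0 ⇒ divisible ✓.
Greedy packing gives 4 candidate class(es). Each should be a full parallel class (size 3, covers all 9 points).
  Class 1 (3 blocks): {1,3,8}; {2,4,6}; {0,5,7}. Points covered: [0, 1, 2, 3, 4, 5, 6, 7, 8].
  Class 2 (3 blocks): {1,5,6}; {0,2,3}; {4,7,8}. Points covered: [0, 1, 2, 3, 4, 5, 6, 7, 8].
  Class 3 (3 blocks): {2,5,8}; {3,6,7}; {0,1,4}. Points covered: [0, 1, 2, 3, 4, 5, 6, 7, 8].
  Class 4 (3 blocks): {0,6,8}; {3,4,5}; {1,2,7}. Points covered: [0, 1, 2, 3, 4, 5, 6, 7, 8].
All classes full (size 3)? YES. All classes cover every point? YES.
Resolvable? YES.

YES


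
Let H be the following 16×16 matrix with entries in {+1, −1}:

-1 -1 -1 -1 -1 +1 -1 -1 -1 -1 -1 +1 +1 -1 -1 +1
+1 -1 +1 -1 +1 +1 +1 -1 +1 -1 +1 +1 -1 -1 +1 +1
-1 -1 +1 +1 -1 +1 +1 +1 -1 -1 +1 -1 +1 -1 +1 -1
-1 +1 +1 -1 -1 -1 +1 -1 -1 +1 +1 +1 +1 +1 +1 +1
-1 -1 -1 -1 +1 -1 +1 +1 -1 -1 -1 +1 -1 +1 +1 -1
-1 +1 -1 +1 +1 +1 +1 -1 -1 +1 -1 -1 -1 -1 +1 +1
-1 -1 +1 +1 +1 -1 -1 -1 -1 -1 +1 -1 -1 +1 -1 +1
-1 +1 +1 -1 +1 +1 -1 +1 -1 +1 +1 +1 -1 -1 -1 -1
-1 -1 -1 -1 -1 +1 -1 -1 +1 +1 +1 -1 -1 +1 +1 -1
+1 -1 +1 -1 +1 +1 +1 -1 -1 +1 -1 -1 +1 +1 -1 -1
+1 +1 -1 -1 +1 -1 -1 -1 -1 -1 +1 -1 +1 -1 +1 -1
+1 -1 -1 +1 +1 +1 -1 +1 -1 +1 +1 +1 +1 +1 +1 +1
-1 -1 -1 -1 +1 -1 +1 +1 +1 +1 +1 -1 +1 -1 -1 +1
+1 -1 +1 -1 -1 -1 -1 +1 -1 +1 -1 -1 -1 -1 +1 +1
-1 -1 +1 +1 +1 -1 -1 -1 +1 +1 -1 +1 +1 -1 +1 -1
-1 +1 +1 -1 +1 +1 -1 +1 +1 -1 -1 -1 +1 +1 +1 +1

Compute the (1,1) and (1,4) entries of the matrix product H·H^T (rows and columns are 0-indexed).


Row 1 of H: [1, -1, 1, -1, 1, 1, 1, -1, 1, -1, 1, 1, -1, -1, 1, 1].
Row 4 of H: [-1, -1, -1, -1, 1, -1, 1, 1, -1, -1, -1, 1, -1, 1, 1, -1].
(H·H^T)[1][1] = Σ_j H[1][j]·H[1][j] = (1)² + (-1)² + (1)² + (-1)² + (1)² + (1)² + (1)² + (-1)² + (1)² + (-1)² + (1)² + (1)² + (-1)² + (-1)² + (1)² + (1)² = 1 + 1 + 1 + 1 + 1 + 1 + 1 + 1 + 1 + 1 + 1 + 1 + 1 + 1 + 1 + 1 = 16.
(H·H^T)[1][4] = Σ_j H[1][j]·H[4][j] = (1)·(-1) + (-1)·(-1) + (1)·(-1) + (-1)·(-1) + (1)·(1) + (1)·(-1) + (1)·(1) + (-1)·(1) + (1)·(-1) + (-1)·(-1) + (1)·(-1) + (1)·(1) + (-1)·(-1) + (-1)·(1) + (1)·(1) + (1)·(-1) = -1 + 1 + -1 + 1 + 1 + -1 + 1 + -1 + -1 + 1 + -1 + 1 + 1 + -1 + 1 + -1 = 0.
So rows 1 and 4 are orthogonal; the diagonal entry equals n = 16.

(1,1) entry = 16; (1,4) entry = 0.


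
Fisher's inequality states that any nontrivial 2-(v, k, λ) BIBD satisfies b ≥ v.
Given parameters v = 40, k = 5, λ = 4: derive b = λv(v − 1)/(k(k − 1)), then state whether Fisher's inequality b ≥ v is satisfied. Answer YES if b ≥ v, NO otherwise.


b = λv(v − 1)/(k(k − 1)) = 4·40·39/(5·4) = 6240/20 = 312.
Compare with v = 40: b ≥ v, so Fisher's inequality holds.

YES


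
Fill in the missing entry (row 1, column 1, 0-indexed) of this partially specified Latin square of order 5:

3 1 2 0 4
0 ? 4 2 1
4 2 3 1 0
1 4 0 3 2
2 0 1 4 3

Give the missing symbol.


Row 1 contains symbols [0, 1, 2, 4] — missing [3].
Column 1 contains symbols [0, 1, 2, 4] — missing [3].
The missing symbol must appear in both missing sets; intersection = [3].
Therefore the hidden value is 3.

Missing value = 3.


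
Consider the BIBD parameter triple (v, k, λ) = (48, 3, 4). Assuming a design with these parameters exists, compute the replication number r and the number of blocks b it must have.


Any 2-(v, k, λ) BIBD satisfies two necessary conditions:
  (i)  Each point sits in r blocks, and counting incidences through any fixed point gives r(k − 1) = λ(v − 1), so r = λ(v − 1)/(k − 1).
  (ii) Total incidences bk = vr, so b = vr/k.
Step 1: r = λ(v − 1)/(k − 1) = 4·(48 − 1)/(3 − 1) = 4·47/2 = 188/2 = 94.
Step 2: b = vr/k = 48·94/3 = 4512/3 = 1504.
Check integrality: r = 94 ∈ Z ✓, b = 1504 ∈ Z ✓.
(These identities are necessary conditions: they determine r and b for any design with these parameters, but do not by themselves prove that one exists.)

r = 94, b = 1504.


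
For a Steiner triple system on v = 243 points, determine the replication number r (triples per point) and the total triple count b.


An STS(v) is a 2-(v, 3, 1) BIBD: block size k = 3, λ = 1.
Replication: r(k − 1) = λ(v − 1) ⇒ r·2 = 243 − 1 = 242 ⇒ r = 121.
Block count: b = v(v − 1)/6 = 243·242/6 = 58806/6 = 9801.
(Check via bk = vr: 9801·3 = 29403 = 243·121 = 29403 ✓.)

r = 121, b = 9801.


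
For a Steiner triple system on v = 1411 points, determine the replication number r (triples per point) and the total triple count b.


An STS(v) is a 2-(v, 3, 1) BIBD: block size k = 3, λ = 1.
Replication: r(k − 1) = λ(v − 1) ⇒ r·2 = 1411 − 1 = 1410 ⇒ r = 705.
Block count: bk = vr ⇒ b·3 = 1411·705 = 994755 ⇒ b = 331585.

r = 705, b = 331585.


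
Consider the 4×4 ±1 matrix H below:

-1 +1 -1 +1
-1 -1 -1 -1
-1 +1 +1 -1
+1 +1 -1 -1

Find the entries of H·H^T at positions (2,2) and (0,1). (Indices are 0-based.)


Row 0 of H: [-1, 1, -1, 1].
Row 1 of H: [-1, -1, -1, -1].
Row 2 of H: [-1, 1, 1, -1].
(H·H^T)[2][2] = Σ_j H[2][j]·H[2][j] = (-1)² + (1)² + (1)² + (-1)² = 1 + 1 + 1 + 1 = 4.
(H·H^T)[0][1] = Σ_j H[0][j]·H[1][j] = (-1)·(-1) + (1)·(-1) + (-1)·(-1) + (1)·(-1) = 1 + -1 + 1 + -1 = 0.
So rows 0 and 1 are orthogonal; the diagonal entry equals n = 4.

(2,2) entry = 4; (0,1) entry = 0.


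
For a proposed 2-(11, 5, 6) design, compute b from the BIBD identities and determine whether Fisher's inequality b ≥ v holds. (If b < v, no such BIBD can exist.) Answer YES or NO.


b = λv(v − 1)/(k(k − 1)) = 6·11·10/(5·4) = 660/20 = 33.
Compare with v = 11: b ≥ v, so Fisher's inequality holds.

YES


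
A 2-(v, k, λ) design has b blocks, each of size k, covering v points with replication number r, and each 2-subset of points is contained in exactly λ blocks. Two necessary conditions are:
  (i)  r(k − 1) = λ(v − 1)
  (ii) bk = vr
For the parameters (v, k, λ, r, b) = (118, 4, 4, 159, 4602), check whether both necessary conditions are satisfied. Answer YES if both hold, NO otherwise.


Condition (i): r(k − 1) = 159·3 = 477; λ(v − 1) = 4·117 = 468. Match? NO.
Condition (ii): bk = 4602·4 = 18408; vr = 118·159 = 18762. Match? NO.
Both conditions hold? NO.

NO


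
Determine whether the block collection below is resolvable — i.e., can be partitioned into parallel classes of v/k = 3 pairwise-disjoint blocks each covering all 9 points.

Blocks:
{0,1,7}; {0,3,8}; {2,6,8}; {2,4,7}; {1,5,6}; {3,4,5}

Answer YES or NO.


v = 9, block size k = 3, number of blocks = 6.
For resolvability, blocks must partition into parallel classes of size v/k = 3.
Total blocks must therefore be a multiple of 3: 6 = 3·2 + 0 ⇒ divisible ✓.
Greedy packing gives 2 candidate class(es). Each should be a full parallel class (size 3, covers all 9 points).
  Class 1 (3 blocks): {0,1,7}; {2,6,8}; {3,4,5}. Points covered: [0, 1, 2, 3, 4, 5, 6, 7, 8].
  Class 2 (3 blocks): {0,3,8}; {2,4,7}; {1,5,6}. Points covered: [0, 1, 2, 3, 4, 5, 6, 7, 8].
All classes full (size 3)? YES. All classes cover every point? YES.
Resolvable? YES.

YES


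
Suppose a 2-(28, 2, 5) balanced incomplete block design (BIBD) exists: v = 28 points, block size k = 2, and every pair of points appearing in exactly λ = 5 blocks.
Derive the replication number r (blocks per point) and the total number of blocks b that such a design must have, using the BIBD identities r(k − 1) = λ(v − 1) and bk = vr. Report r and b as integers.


Any 2-(v, k, λ) BIBD satisfies two necessary conditions:
  (i)  Each point sits in r blocks, and counting incidences through any fixed point gives r(k − 1) = λ(v − 1), so r = λ(v − 1)/(k − 1).
  (ii) Total incidences bk = vr, so b = vr/k.
Step 1: r = λ(v − 1)/(k − 1) = 5·(28 − 1)/(2 − 1) = 5·27/1 = 135/1 = 135.
Step 2: b = vr/k = 28·135/2 = 3780/2 = 1890.
Check integrality: r = 135 ∈ Z ✓, b = 1890 ∈ Z ✓.
(These identities are necessary conditions: they determine r and b for any design with these parameters, but do not by themselves prove that one exists.)

r = 135, b = 1890.


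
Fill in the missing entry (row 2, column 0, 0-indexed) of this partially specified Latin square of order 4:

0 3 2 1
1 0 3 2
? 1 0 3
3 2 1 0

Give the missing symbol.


Row 2 contains symbols [0, 1, 3] — missing [2].
Column 0 contains symbols [0, 1, 3] — missing [2].
The missing symbol must appear in both missing sets; intersection = [2].
Therefore the hidden value is 2.

Missing value = 2.


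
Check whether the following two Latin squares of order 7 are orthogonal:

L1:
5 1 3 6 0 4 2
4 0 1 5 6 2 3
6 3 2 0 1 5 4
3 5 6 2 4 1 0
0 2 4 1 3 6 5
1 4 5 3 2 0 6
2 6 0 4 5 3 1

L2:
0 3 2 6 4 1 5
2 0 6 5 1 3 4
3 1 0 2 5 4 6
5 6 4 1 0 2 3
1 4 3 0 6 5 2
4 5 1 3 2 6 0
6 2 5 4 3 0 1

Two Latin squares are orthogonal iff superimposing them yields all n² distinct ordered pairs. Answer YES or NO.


Form the n² = 49 superimposed pairs (L1[i][j], L2[i][j]), row by row (rows and columns indexed from 0):
row 0: (5,0) (1,3) (3,2) (6,6) (0,4) (4,1) (2,5)
row 1: (4,2) (0,0) (1,6) (5,5) (6,1) (2,3) (3,4)
row 2: (6,3) (3,1) (2,0) (0,2) (1,5) (5,4) (4,6)
row 3: (3,5) (5,6) (6,4) (2,1) (4,0) (1,2) (0,3)
row 4: (0,1) (2,4) (4,3) (1,0) (3,6) (6,5) (5,2)
row 5: (1,4) (4,5) (5,1) (3,3) (2,2) (0,6) (6,0)
row 6: (2,6) (6,2) (0,5) (4,4) (5,3) (3,0) (1,1)
Orthogonality requires all 49 pairs distinct.
Check by first coordinate: for each symbol s of L1, list the L2 entries in the n cells where L1 = s; they must all differ.
  L1 = 0: L2 entries (in reading order) 4, 0, 2, 3, 1, 6, 5 — all 7 distinct ✓
  L1 = 1: L2 entries (in reading order) 3, 6, 5, 2, 0, 4, 1 — all 7 distinct ✓
  L1 = 2: L2 entries (in reading order) 5, 3, 0, 1, 4, 2, 6 — all 7 distinct ✓
  L1 = 3: L2 entries (in reading order) 2, 4, 1, 5, 6, 3, 0 — all 7 distinct ✓
  L1 = 4: L2 entries (in reading order) 1, 2, 6, 0, 3, 5, 4 — all 7 distinct ✓
  L1 = 5: L2 entries (in reading order) 0, 5, 4, 6, 2, 1, 3 — all 7 distinct ✓
  L1 = 6: L2 entries (in reading order) 6, 1, 3, 4, 5, 0, 2 — all 7 distinct ✓
Every symbol of L1 meets every symbol of L2 exactly once, so all 49 pairs are distinct (49 of 49).
Conclusion: YES.

YES


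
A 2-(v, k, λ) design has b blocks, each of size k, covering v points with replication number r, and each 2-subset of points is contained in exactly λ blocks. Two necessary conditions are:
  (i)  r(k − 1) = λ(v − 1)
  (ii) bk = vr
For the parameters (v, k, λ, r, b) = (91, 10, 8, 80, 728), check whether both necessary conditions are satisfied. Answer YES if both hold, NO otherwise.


Condition (i): r(k − 1) = 80·9 = 720; λ(v − 1) = 8·90 = 720. Match? YES.
Condition (ii): bk = 728·10 = 7280; vr = 91·80 = 7280. Match? YES.
Both conditions hold? YES.

YES


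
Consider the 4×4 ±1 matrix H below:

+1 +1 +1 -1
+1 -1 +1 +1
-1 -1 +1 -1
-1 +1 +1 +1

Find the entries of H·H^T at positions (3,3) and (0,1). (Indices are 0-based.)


Row 0 of H: [1, 1, 1, -1].
Row 1 of H: [1, -1, 1, 1].
Row 3 of H: [-1, 1, 1, 1].
(H·H^T)[3][3] = Σ_j H[3][j]·H[3][j] = (-1)² + (1)² + (1)² + (1)² = 1 + 1 + 1 + 1 = 4.
(H·H^T)[0][1] = Σ_j H[0][j]·H[1][j] = (1)·(1) + (1)·(-1) + (1)·(1) + (-1)·(1) = 1 + -1 + 1 + -1 = 0.
So rows 0 and 1 are orthogonal; the diagonal entry equals n = 4.

(3,3) entry = 4; (0,1) entry = 0.


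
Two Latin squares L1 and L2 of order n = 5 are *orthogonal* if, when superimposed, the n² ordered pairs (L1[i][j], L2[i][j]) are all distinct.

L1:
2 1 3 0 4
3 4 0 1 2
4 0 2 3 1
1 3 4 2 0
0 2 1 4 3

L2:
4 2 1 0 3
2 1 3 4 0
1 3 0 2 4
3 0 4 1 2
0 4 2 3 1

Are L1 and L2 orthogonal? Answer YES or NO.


Form the n² = 25 superimposed pairs (L1[i][j], L2[i][j]), row by row (rows and columns indexed from 0):
row 0: (2,4) (1,2) (3,1) (0,0) (4,3)
row 1: (3,2) (4,1) (0,3) (1,4) (2,0)
row 2: (4,1) (0,3) (2,0) (3,2) (1,4)
row 3: (1,3) (3,0) (4,4) (2,1) (0,2)
row 4: (0,0) (2,4) (1,2) (4,3) (3,1)
Orthogonality requires all 25 pairs distinct.
But the pair (4,1) repeats: cell (1,1) has L1 = 4, L2 = 1, and cell (2,0) has L1 = 4, L2 = 1.
A repeated pair means some other pair never occurs (only 15 distinct pairs out of 25), so the squares are not orthogonal.
Conclusion: NO.

NO


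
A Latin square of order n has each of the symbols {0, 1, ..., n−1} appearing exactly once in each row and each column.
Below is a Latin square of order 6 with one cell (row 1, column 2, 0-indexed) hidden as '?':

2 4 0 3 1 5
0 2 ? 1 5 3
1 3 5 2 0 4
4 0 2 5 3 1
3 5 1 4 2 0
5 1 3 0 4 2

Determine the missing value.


Row 1 contains symbols [0, 1, 2, 3, 5] — missing [4].
Column 2 contains symbols [0, 1, 2, 3, 5] — missing [4].
The missing symbol must appear in both missing sets; intersection = [4].
Therefore the hidden value is 4.

Missing value = 4.


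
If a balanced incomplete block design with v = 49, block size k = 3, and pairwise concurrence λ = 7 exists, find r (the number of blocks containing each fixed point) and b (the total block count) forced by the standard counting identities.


Any 2-(v, k, λ) BIBD satisfies two necessary conditions:
  (i)  Each point sits in r blocks, and counting incidences through any fixed point gives r(k − 1) = λ(v − 1), so r = λ(v − 1)/(k − 1).
  (ii) Total incidences bk = vr, so b = vr/k.
Step 1: r = λ(v − 1)/(k − 1) = 7·(49 − 1)/(3 − 1) = 7·48/2 = 336/2 = 168.
Step 2: b = vr/k = 49·168/3 = 8232/3 = 2744.
Check integrality: r = 168 ∈ Z ✓, b = 2744 ∈ Z ✓.
(These identities are necessary conditions: they determine r and b for any design with these parameters, but do not by themselves prove that one exists.)

r = 168, b = 2744.


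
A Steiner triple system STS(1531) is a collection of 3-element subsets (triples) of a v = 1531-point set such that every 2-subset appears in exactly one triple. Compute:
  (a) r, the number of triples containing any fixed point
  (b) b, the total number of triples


An STS(v) is a 2-(v, 3, 1) BIBD: block size k = 3, λ = 1.
Replication: r(k − 1) = λ(v − 1) ⇒ r·2 = 1531 − 1 = 1530 ⇒ r = 765.
Block count: b = v(v − 1)/6 = 1531·1530/6 = 2342430/6 = 390405.

r = 765, b = 390405.


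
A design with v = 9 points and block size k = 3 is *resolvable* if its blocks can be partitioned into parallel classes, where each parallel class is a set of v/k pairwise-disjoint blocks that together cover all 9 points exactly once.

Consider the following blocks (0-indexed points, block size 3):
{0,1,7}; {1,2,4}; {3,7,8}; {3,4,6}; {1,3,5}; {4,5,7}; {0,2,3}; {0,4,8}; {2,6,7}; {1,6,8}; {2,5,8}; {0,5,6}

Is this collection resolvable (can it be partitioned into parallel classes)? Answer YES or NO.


v = 9, block size k = 3, number of blocks = 12.
For resolvability, blocks must partition into parallel classes of size v/k = 3.
Total blocks must therefore be a multiple of 3: 12 = 3·4 + 0 ⇒ divisible ✓.
Greedy packing gives 4 candidate class(es). Each should be a full parallel class (size 3, covers all 9 points).
  Class 1 (3 blocks): {0,1,7}; {3,4,6}; {2,5,8}. Points covered: [0, 1, 2, 3, 4, 5, 6, 7, 8].
  Class 2 (3 blocks): {1,2,4}; {3,7,8}; {0,5,6}. Points covered: [0, 1, 2, 3, 4, 5, 6, 7, 8].
  Class 3 (3 blocks): {1,3,5}; {0,4,8}; {2,6,7}. Points covered: [0, 1, 2, 3, 4, 5, 6, 7, 8].
  Class 4 (3 blocks): {4,5,7}; {0,2,3}; {1,6,8}. Points covered: [0, 1, 2, 3, 4, 5, 6, 7, 8].
All classes full (size 3)? YES. All classes cover every point? YES.
Resolvable? YES.

YES


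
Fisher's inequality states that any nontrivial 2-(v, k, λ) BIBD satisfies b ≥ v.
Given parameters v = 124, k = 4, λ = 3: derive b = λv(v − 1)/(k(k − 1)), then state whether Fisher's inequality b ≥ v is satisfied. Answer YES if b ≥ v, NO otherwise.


b = λv(v − 1)/(k(k − 1)) = 3·124·123/(4·3) = 45756/12 = 3813.
Compare with v = 124: b ≥ v, so Fisher's inequality holds.

YES


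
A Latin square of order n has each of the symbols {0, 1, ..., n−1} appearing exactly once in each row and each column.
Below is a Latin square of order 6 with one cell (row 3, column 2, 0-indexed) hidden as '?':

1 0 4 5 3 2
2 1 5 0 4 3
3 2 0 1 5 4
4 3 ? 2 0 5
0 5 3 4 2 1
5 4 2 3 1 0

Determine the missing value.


Row 3 contains symbols [0, 2, 3, 4, 5] — missing [1].
Column 2 contains symbols [0, 2, 3, 4, 5] — missing [1].
The missing symbol must appear in both missing sets; intersection = [1].
Therefore the hidden value is 1.

Missing value = 1.


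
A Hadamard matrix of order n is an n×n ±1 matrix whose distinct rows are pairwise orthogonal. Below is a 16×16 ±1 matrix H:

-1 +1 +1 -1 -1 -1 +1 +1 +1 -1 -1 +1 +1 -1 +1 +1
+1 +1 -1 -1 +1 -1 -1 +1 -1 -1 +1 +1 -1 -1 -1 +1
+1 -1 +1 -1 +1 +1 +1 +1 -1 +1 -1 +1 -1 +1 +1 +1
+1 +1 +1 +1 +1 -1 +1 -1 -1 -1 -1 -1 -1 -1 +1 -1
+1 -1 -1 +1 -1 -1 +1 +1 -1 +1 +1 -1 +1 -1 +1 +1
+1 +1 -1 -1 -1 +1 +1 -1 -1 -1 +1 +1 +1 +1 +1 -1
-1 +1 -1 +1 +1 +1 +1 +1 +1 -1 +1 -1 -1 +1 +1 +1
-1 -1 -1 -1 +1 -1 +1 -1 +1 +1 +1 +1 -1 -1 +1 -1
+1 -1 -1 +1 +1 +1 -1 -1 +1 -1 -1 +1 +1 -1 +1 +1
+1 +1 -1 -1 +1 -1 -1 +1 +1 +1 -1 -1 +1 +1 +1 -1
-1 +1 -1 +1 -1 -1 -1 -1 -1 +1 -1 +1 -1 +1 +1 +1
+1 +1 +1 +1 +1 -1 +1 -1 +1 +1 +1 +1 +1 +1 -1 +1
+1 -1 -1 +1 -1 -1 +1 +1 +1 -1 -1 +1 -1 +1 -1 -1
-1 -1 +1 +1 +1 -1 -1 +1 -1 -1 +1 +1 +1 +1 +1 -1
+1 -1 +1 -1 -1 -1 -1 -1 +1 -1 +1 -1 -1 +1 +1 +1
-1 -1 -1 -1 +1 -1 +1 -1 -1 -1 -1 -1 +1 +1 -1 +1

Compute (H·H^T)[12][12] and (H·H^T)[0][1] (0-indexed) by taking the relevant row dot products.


Row 0 of H: [-1, 1, 1, -1, -1, -1, 1, 1, 1, -1, -1, 1, 1, -1, 1, 1].
Row 1 of H: [1, 1, -1, -1, 1, -1, -1, 1, -1, -1, 1, 1, -1, -1, -1, 1].
Row 12 of H: [1, -1, -1, 1, -1, -1, 1, 1, 1, -1, -1, 1, -1, 1, -1, -1].
(H·H^T)[12][12] = Σ_j H[12][j]·H[12][j] = (1)² + (-1)² + (-1)² + (1)² + (-1)² + (-1)² + (1)² + (1)² + (1)² + (-1)² + (-1)² + (1)² + (-1)² + (1)² + (-1)² + (-1)² = 1 + 1 + 1 + 1 + 1 + 1 + 1 + 1 + 1 + 1 + 1 + 1 + 1 + 1 + 1 + 1 = 16.
(H·H^T)[0][1] = Σ_j H[0][j]·H[1][j] = (-1)·(1) + (1)·(1) + (1)·(-1) + (-1)·(-1) + (-1)·(1) + (-1)·(-1) + (1)·(-1) + (1)·(1) + (1)·(-1) + (-1)·(-1) + (-1)·(1) + (1)·(1) + (1)·(-1) + (-1)·(-1) + (1)·(-1) + (1)·(1) = -1 + 1 + -1 + 1 + -1 + 1 + -1 + 1 + -1 + 1 + -1 + 1 + -1 + 1 + -1 + 1 = 0.
So rows 0 and 1 are orthogonal; the diagonal entry equals n = 16.

(12,12) entry = 16; (0,1) entry = 0.


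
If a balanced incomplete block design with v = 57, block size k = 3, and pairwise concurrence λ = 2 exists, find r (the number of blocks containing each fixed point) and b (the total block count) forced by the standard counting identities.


Any 2-(v, k, λ) BIBD satisfies two necessary conditions:
  (i)  Each point sits in r blocks, and counting incidences through any fixed point gives r(k − 1) = λ(v − 1), so r = λ(v − 1)/(k − 1).
  (ii) Total incidences bk = vr, so b = vr/k.
Step 1: r = λ(v − 1)/(k − 1) = 2·(57 − 1)/(3 − 1) = 2·56/2 = 112/2 = 56.
Step 2: b = vr/k = 57·56/3 = 3192/3 = 1064.
Check integrality: r = 56 ∈ Z ✓, b = 1064 ∈ Z ✓.
(These identities are necessary conditions: they determine r and b for any design with these parameters, but do not by themselves prove that one exists.)

r = 56, b = 1064.


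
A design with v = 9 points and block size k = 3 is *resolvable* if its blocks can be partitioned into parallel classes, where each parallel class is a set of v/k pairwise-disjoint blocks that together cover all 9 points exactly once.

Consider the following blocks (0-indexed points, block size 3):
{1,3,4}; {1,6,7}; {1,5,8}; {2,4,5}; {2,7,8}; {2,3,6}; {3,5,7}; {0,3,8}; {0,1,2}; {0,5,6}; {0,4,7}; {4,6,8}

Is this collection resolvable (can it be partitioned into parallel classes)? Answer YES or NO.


v = 9, block size k = 3, number of blocks = 12.
For resolvability, blocks must partition into parallel classes of size v/k = 3.
Total blocks must therefore be a multiple of 3: 12 = 3·4 + 0 ⇒ divisible ✓.
Greedy packing gives 4 candidate class(es). Each should be a full parallel class (size 3, covers all 9 points).
  Class 1 (3 blocks): {1,3,4}; {2,7,8}; {0,5,6}. Points covered: [0, 1, 2, 3, 4, 5, 6, 7, 8].
  Class 2 (3 blocks): {1,6,7}; {2,4,5}; {0,3,8}. Points covered: [0, 1, 2, 3, 4, 5, 6, 7, 8].
  Class 3 (3 blocks): {1,5,8}; {2,3,6}; {0,4,7}. Points covered: [0, 1, 2, 3, 4, 5, 6, 7, 8].
  Class 4 (3 blocks): {3,5,7}; {0,1,2}; {4,6,8}. Points covered: [0, 1, 2, 3, 4, 5, 6, 7, 8].
All classes full (size 3)? YES. All classes cover every point? YES.
Resolvable? YES.

YES
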